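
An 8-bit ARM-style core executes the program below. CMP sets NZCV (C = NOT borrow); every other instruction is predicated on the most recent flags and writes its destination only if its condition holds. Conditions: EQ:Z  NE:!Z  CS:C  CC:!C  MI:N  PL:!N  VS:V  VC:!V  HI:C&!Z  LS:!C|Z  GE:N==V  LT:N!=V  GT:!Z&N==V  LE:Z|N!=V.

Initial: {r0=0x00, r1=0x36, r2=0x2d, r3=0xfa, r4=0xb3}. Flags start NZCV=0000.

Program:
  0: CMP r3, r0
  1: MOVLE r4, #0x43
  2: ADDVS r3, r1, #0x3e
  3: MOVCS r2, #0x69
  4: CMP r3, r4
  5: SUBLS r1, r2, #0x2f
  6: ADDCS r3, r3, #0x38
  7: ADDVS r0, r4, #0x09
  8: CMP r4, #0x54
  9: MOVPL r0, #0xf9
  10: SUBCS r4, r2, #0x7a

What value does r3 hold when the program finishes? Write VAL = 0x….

0: ✓ CMP  NZCV=1010
1: ✓ MOVLE  r4←0x43
2: · ADDVS
3: ✓ MOVCS  r2←0x69
4: ✓ CMP  NZCV=1010
5: · SUBLS
6: ✓ ADDCS  r3←0x32
7: · ADDVS
8: ✓ CMP  NZCV=1000
9: · MOVPL
10: · SUBCS

VAL = 0x32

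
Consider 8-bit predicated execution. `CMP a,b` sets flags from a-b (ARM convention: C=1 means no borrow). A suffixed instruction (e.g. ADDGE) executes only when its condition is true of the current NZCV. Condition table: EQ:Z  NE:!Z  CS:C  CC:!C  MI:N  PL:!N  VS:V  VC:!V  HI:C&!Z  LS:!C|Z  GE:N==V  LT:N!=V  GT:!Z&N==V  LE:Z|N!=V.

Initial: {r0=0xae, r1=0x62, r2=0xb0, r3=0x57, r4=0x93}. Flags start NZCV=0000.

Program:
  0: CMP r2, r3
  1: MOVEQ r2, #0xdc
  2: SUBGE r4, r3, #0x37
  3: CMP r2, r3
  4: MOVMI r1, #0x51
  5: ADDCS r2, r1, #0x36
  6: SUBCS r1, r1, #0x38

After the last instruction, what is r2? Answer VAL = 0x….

VAL = 0x98

[0] flags=0011 → (cmp)
[1] flags=0011 EQ?F → skip
[2] flags=0011 GE?F → skip
[3] flags=0011 → (cmp)
[4] flags=0011 MI?F → skip
[5] flags=0011 CS?T → r2=0x98
[6] flags=0011 CS?T → r1=0x2a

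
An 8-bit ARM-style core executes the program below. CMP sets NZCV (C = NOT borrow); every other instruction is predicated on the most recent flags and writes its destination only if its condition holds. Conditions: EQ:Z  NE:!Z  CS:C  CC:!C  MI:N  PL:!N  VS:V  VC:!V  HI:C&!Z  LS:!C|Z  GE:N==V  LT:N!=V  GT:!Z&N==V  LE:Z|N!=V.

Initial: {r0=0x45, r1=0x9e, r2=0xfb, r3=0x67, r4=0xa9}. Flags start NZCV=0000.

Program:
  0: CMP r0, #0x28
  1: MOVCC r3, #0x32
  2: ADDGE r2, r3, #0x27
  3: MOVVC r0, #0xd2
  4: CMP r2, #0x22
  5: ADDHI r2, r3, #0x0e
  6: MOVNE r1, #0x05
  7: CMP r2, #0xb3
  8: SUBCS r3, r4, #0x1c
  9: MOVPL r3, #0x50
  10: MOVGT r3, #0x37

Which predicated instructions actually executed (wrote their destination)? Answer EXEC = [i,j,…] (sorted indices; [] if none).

0: ✓ CMP  NZCV=0010
1: · MOVCC
2: ✓ ADDGE  r2←0x8e
3: ✓ MOVVC  r0←0xd2
4: ✓ CMP  NZCV=0011
5: ✓ ADDHI  r2←0x75
6: ✓ MOVNE  r1←0x05
7: ✓ CMP  NZCV=1001
8: · SUBCS
9: · MOVPL
10: ✓ MOVGT  r3←0x37

EXEC = [2,3,5,6,10]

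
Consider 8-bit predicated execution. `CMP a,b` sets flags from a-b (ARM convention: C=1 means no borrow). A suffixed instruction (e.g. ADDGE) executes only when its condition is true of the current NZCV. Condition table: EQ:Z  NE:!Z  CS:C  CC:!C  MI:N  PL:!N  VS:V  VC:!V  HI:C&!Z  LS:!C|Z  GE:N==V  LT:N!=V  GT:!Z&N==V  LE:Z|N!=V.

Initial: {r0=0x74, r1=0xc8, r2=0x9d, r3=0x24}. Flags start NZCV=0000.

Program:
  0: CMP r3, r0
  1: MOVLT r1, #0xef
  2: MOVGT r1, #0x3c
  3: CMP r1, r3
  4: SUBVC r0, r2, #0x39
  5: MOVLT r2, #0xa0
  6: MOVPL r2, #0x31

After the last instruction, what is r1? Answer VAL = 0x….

VAL = 0xef

[0] flags=1000 → (cmp)
[1] flags=1000 LT?T → r1=0xef
[2] flags=1000 GT?F → skip
[3] flags=1010 → (cmp)
[4] flags=1010 VC?T → r0=0x64
[5] flags=1010 LT?T → r2=0xa0
[6] flags=1010 PL?F → skip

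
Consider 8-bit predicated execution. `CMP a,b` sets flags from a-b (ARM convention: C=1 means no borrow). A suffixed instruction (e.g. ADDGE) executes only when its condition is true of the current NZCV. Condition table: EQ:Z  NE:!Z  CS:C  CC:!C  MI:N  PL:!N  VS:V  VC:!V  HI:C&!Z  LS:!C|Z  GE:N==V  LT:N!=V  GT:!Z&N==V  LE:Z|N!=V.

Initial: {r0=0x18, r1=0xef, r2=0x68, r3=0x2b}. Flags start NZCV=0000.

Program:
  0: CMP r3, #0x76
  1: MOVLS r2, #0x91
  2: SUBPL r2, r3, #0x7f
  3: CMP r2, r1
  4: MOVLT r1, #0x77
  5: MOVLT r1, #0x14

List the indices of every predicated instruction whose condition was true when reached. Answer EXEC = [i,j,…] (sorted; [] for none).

[0] flags=1000 → (cmp)
[1] flags=1000 LS?T → r2=0x91
[2] flags=1000 PL?F → skip
[3] flags=1000 → (cmp)
[4] flags=1000 LT?T → r1=0x77
[5] flags=1000 LT?T → r1=0x14

EXEC = [1,4,5]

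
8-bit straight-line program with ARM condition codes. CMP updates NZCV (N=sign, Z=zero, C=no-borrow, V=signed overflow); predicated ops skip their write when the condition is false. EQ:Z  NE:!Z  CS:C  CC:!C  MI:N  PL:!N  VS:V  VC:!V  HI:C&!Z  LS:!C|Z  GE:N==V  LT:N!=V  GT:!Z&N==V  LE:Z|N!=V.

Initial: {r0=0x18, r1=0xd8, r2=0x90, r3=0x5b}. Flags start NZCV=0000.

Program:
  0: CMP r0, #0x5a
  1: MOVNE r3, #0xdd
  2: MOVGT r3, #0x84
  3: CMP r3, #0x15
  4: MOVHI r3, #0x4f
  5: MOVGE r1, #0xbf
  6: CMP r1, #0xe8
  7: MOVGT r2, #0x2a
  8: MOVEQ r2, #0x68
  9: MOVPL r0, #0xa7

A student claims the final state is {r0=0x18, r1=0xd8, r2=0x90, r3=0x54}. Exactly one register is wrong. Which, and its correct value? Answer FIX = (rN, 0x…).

FIX = (r3, 0x4f)

0: ✓ CMP  NZCV=1000
1: ✓ MOVNE  r3←0xdd
2: · MOVGT
3: ✓ CMP  NZCV=1010
4: ✓ MOVHI  r3←0x4f
5: · MOVGE
6: ✓ CMP  NZCV=1000
7: · MOVGT
8: · MOVEQ
9: · MOVPL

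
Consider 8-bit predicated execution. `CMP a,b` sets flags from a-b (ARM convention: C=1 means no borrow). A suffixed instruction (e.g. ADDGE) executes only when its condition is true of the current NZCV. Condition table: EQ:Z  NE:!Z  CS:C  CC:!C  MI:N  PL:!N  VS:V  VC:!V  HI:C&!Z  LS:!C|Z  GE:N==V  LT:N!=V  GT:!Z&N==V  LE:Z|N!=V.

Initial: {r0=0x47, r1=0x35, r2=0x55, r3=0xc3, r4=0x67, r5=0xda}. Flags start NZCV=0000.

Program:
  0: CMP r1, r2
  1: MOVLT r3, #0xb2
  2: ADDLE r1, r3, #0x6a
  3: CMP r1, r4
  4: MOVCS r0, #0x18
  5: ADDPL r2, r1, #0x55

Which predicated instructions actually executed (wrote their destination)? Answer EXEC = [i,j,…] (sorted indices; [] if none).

EXEC = [1,2]

0: ✓ CMP  NZCV=1000
1: ✓ MOVLT  r3←0xb2
2: ✓ ADDLE  r1←0x1c
3: ✓ CMP  NZCV=1000
4: · MOVCS
5: · ADDPL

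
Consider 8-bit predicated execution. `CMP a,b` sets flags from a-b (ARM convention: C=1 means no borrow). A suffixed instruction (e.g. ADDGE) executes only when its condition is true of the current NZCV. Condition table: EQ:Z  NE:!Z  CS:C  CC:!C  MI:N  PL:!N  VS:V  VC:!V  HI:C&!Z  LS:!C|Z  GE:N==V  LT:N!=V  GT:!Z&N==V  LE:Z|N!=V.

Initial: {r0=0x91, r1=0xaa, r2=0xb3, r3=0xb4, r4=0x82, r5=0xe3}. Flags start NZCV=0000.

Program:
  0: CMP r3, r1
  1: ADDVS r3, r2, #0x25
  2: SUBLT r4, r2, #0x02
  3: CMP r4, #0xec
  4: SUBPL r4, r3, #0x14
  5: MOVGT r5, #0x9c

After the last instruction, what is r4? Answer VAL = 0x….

VAL = 0x82

0: ✓ CMP  NZCV=0010
1: · ADDVS
2: · SUBLT
3: ✓ CMP  NZCV=1000
4: · SUBPL
5: · MOVGT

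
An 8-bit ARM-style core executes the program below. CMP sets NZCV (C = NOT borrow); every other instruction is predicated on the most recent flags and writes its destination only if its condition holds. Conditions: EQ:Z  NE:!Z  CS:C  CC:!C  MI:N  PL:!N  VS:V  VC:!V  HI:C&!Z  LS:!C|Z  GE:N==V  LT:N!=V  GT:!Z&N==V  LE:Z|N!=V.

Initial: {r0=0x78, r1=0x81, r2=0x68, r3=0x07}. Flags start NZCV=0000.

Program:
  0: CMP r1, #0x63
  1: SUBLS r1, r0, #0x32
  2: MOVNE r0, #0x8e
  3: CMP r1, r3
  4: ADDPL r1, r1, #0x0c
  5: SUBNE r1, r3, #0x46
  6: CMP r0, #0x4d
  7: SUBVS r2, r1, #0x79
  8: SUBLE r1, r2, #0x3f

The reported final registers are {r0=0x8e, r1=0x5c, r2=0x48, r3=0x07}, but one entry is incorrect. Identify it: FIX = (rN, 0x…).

[0] flags=0011 → (cmp)
[1] flags=0011 LS?F → skip
[2] flags=0011 NE?T → r0=0x8e
[3] flags=0011 → (cmp)
[4] flags=0011 PL?T → r1=0x8d
[5] flags=0011 NE?T → r1=0xc1
[6] flags=0011 → (cmp)
[7] flags=0011 VS?T → r2=0x48
[8] flags=0011 LE?T → r1=0x09

FIX = (r1, 0x09)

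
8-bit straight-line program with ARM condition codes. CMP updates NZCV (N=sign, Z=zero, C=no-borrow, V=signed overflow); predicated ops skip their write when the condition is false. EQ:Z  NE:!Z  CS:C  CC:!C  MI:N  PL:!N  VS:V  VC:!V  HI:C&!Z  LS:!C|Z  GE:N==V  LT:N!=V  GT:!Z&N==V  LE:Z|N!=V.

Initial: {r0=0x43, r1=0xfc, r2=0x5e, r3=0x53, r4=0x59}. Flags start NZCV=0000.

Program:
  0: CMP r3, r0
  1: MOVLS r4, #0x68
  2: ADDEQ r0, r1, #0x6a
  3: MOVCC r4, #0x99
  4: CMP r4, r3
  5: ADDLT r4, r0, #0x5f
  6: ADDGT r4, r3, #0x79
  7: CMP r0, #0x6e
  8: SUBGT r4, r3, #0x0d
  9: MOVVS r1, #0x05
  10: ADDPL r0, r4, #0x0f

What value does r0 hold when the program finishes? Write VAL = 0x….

[0] flags=0010 → (cmp)
[1] flags=0010 LS?F → skip
[2] flags=0010 EQ?F → skip
[3] flags=0010 CC?F → skip
[4] flags=0010 → (cmp)
[5] flags=0010 LT?F → skip
[6] flags=0010 GT?T → r4=0xcc
[7] flags=1000 → (cmp)
[8] flags=1000 GT?F → skip
[9] flags=1000 VS?F → skip
[10] flags=1000 PL?F → skip

VAL = 0x43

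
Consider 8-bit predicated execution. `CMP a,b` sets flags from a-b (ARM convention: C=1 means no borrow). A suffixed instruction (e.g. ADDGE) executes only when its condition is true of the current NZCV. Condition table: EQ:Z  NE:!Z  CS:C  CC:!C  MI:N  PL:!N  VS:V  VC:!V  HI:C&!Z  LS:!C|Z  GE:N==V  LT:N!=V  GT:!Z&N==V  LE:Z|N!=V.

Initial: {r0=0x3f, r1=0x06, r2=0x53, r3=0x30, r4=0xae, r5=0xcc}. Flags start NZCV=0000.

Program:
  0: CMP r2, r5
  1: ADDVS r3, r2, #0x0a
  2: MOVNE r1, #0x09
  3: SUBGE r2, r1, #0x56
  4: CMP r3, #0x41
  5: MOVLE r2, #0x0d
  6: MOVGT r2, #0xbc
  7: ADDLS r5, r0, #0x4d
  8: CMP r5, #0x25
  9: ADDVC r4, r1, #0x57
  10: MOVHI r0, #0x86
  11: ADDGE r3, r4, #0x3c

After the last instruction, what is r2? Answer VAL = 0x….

0: ✓ CMP  NZCV=1001
1: ✓ ADDVS  r3←0x5d
2: ✓ MOVNE  r1←0x09
3: ✓ SUBGE  r2←0xb3
4: ✓ CMP  NZCV=0010
5: · MOVLE
6: ✓ MOVGT  r2←0xbc
7: · ADDLS
8: ✓ CMP  NZCV=1010
9: ✓ ADDVC  r4←0x60
10: ✓ MOVHI  r0←0x86
11: · ADDGE

VAL = 0xbc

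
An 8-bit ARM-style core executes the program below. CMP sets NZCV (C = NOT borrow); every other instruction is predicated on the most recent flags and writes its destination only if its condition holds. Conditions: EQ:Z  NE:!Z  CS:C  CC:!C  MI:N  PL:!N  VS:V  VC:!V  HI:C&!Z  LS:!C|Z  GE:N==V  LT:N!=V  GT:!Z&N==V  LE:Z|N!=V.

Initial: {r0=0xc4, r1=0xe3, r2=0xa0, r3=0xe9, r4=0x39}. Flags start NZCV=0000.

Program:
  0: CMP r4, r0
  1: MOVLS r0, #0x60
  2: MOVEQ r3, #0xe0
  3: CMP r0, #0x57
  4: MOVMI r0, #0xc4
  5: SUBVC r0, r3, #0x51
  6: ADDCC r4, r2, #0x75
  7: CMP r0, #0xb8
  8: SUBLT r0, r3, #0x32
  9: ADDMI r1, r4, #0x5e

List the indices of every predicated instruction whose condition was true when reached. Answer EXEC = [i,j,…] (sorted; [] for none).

[0] flags=0000 → (cmp)
[1] flags=0000 LS?T → r0=0x60
[2] flags=0000 EQ?F → skip
[3] flags=0010 → (cmp)
[4] flags=0010 MI?F → skip
[5] flags=0010 VC?T → r0=0x98
[6] flags=0010 CC?F → skip
[7] flags=1000 → (cmp)
[8] flags=1000 LT?T → r0=0xb7
[9] flags=1000 MI?T → r1=0x97

EXEC = [1,5,8,9]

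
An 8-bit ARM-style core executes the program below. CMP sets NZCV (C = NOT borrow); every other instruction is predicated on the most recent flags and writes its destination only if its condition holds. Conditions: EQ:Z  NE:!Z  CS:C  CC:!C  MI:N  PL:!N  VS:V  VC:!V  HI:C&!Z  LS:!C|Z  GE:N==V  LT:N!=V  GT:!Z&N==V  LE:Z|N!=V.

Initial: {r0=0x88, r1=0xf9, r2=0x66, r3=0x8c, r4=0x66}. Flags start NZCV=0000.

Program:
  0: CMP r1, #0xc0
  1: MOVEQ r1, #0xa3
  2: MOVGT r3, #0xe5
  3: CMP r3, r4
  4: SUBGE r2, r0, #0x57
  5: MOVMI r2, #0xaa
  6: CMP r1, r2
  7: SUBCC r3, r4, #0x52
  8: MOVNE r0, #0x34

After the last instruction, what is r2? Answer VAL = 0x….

VAL = 0x66

0: ✓ CMP  NZCV=0010
1: · MOVEQ
2: ✓ MOVGT  r3←0xe5
3: ✓ CMP  NZCV=0011
4: · SUBGE
5: · MOVMI
6: ✓ CMP  NZCV=1010
7: · SUBCC
8: ✓ MOVNE  r0←0x34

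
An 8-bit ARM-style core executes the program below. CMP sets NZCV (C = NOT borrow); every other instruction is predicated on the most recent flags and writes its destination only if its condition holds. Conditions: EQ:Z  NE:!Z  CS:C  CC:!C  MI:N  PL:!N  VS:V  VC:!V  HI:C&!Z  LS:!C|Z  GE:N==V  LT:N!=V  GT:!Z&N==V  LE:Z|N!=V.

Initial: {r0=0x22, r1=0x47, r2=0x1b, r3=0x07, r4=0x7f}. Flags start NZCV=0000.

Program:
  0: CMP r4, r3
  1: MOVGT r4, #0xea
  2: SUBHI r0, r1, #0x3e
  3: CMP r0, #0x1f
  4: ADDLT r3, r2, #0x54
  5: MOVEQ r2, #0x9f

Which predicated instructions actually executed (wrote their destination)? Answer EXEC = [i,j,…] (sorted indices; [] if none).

[0] flags=0010 → (cmp)
[1] flags=0010 GT?T → r4=0xea
[2] flags=0010 HI?T → r0=0x09
[3] flags=1000 → (cmp)
[4] flags=1000 LT?T → r3=0x6f
[5] flags=1000 EQ?F → skip

EXEC = [1,2,4]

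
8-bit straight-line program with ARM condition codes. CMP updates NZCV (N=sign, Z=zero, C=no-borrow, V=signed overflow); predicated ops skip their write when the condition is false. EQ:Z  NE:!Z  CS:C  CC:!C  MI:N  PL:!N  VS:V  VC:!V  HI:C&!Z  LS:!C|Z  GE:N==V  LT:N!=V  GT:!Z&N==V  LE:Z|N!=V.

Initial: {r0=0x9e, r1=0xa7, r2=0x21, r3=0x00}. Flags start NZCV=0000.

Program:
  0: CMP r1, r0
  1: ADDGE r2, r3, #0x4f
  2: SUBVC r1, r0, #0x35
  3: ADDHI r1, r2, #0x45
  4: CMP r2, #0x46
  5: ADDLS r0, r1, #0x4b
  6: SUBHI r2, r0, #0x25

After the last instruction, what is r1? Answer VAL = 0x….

0: ✓ CMP  NZCV=0010
1: ✓ ADDGE  r2←0x4f
2: ✓ SUBVC  r1←0x69
3: ✓ ADDHI  r1←0x94
4: ✓ CMP  NZCV=0010
5: · ADDLS
6: ✓ SUBHI  r2←0x79

VAL = 0x94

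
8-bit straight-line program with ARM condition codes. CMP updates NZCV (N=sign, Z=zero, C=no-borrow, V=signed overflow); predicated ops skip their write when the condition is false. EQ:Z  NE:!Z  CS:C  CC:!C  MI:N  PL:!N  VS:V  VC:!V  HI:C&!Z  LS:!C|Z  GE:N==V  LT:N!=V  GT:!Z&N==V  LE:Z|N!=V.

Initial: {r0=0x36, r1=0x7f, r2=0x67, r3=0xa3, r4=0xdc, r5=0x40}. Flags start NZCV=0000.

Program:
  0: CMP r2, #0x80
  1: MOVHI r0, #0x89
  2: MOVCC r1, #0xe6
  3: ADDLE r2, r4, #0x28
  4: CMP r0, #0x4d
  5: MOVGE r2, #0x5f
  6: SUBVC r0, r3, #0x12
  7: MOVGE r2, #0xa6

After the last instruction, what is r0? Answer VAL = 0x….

[0] flags=1001 → (cmp)
[1] flags=1001 HI?F → skip
[2] flags=1001 CC?T → r1=0xe6
[3] flags=1001 LE?F → skip
[4] flags=1000 → (cmp)
[5] flags=1000 GE?F → skip
[6] flags=1000 VC?T → r0=0x91
[7] flags=1000 GE?F → skip

VAL = 0x91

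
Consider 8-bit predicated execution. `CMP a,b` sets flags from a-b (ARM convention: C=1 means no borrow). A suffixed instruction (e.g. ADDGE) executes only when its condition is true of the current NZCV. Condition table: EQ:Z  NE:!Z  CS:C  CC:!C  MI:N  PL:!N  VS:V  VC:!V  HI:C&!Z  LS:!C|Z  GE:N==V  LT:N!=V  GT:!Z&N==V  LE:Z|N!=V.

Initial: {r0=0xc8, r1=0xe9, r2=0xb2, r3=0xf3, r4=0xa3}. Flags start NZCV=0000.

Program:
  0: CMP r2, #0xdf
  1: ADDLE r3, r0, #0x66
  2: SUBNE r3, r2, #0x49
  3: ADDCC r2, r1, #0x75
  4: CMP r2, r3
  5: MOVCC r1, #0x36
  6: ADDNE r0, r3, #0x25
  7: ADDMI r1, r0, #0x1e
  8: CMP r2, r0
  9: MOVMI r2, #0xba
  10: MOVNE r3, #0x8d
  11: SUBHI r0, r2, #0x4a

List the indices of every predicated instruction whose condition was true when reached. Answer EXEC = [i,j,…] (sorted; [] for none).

[0] flags=1000 → (cmp)
[1] flags=1000 LE?T → r3=0x2e
[2] flags=1000 NE?T → r3=0x69
[3] flags=1000 CC?T → r2=0x5e
[4] flags=1000 → (cmp)
[5] flags=1000 CC?T → r1=0x36
[6] flags=1000 NE?T → r0=0x8e
[7] flags=1000 MI?T → r1=0xac
[8] flags=1001 → (cmp)
[9] flags=1001 MI?T → r2=0xba
[10] flags=1001 NE?T → r3=0x8d
[11] flags=1001 HI?F → skip

EXEC = [1,2,3,5,6,7,9,10]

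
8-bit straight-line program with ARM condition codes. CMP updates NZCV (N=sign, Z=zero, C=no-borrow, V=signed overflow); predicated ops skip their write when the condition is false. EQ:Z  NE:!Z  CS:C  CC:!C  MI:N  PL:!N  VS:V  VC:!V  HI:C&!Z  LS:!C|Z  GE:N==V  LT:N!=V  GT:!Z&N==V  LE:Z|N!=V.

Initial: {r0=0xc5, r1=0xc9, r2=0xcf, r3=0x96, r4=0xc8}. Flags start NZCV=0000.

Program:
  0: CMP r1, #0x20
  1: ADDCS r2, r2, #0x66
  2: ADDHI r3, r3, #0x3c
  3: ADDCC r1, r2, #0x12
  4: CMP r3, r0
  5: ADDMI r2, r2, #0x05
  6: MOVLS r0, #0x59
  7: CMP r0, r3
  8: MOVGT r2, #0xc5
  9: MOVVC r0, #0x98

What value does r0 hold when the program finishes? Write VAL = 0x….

0: ✓ CMP  NZCV=1010
1: ✓ ADDCS  r2←0x35
2: ✓ ADDHI  r3←0xd2
3: · ADDCC
4: ✓ CMP  NZCV=0010
5: · ADDMI
6: · MOVLS
7: ✓ CMP  NZCV=1000
8: · MOVGT
9: ✓ MOVVC  r0←0x98

VAL = 0x98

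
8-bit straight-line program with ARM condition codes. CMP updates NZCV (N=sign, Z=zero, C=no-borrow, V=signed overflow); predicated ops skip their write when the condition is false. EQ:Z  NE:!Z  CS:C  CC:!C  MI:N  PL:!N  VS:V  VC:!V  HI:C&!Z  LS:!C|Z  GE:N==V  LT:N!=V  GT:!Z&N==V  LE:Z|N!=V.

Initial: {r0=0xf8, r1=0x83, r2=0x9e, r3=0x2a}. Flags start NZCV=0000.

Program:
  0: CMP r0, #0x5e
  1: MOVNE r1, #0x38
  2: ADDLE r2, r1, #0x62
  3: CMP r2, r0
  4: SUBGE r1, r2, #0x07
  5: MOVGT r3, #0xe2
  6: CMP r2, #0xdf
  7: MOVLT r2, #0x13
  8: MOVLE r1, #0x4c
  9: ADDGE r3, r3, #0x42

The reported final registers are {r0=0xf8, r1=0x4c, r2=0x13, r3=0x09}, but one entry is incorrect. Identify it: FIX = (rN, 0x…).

[0] flags=1010 → (cmp)
[1] flags=1010 NE?T → r1=0x38
[2] flags=1010 LE?T → r2=0x9a
[3] flags=1000 → (cmp)
[4] flags=1000 GE?F → skip
[5] flags=1000 GT?F → skip
[6] flags=1000 → (cmp)
[7] flags=1000 LT?T → r2=0x13
[8] flags=1000 LE?T → r1=0x4c
[9] flags=1000 GE?F → skip

FIX = (r3, 0x2a)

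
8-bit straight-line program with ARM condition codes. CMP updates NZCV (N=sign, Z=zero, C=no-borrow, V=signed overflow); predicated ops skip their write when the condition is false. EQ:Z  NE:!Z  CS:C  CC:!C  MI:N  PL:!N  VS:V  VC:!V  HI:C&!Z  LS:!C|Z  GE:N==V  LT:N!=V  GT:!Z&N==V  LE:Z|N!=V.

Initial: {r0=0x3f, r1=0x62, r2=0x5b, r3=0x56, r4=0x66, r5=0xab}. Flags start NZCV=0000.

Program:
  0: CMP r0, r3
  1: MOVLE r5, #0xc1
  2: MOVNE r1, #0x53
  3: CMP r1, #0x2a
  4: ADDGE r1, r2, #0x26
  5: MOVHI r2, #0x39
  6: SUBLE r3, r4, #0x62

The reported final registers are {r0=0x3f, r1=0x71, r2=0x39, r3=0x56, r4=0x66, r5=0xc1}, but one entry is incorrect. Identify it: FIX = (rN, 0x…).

0: ✓ CMP  NZCV=1000
1: ✓ MOVLE  r5←0xc1
2: ✓ MOVNE  r1←0x53
3: ✓ CMP  NZCV=0010
4: ✓ ADDGE  r1←0x81
5: ✓ MOVHI  r2←0x39
6: · SUBLE

FIX = (r1, 0x81)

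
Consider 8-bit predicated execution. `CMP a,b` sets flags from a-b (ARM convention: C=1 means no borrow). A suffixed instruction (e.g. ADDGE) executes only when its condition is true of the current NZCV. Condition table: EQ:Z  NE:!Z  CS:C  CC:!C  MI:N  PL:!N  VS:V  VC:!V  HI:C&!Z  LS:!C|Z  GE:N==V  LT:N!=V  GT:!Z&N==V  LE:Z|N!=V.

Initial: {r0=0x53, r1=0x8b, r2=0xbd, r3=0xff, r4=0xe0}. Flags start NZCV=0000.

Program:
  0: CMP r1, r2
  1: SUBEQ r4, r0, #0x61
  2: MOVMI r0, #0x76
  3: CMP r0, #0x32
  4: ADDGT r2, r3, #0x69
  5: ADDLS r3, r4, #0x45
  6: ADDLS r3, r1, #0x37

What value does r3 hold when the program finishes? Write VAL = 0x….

VAL = 0xff

[0] flags=1000 → (cmp)
[1] flags=1000 EQ?F → skip
[2] flags=1000 MI?T → r0=0x76
[3] flags=0010 → (cmp)
[4] flags=0010 GT?T → r2=0x68
[5] flags=0010 LS?F → skip
[6] flags=0010 LS?F → skip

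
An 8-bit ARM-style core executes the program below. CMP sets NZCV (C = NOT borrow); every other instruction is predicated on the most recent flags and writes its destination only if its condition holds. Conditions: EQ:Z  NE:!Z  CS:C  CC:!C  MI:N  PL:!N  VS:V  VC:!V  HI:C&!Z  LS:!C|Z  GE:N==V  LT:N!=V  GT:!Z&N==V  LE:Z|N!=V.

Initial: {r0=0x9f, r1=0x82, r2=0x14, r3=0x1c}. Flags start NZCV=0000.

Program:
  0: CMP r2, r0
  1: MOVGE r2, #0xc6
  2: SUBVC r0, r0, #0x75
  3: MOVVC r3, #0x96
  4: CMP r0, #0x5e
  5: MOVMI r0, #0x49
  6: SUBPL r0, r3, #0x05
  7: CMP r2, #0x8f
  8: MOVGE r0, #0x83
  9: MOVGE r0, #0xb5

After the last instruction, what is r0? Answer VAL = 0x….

VAL = 0xb5

0: ✓ CMP  NZCV=0000
1: ✓ MOVGE  r2←0xc6
2: ✓ SUBVC  r0←0x2a
3: ✓ MOVVC  r3←0x96
4: ✓ CMP  NZCV=1000
5: ✓ MOVMI  r0←0x49
6: · SUBPL
7: ✓ CMP  NZCV=0010
8: ✓ MOVGE  r0←0x83
9: ✓ MOVGE  r0←0xb5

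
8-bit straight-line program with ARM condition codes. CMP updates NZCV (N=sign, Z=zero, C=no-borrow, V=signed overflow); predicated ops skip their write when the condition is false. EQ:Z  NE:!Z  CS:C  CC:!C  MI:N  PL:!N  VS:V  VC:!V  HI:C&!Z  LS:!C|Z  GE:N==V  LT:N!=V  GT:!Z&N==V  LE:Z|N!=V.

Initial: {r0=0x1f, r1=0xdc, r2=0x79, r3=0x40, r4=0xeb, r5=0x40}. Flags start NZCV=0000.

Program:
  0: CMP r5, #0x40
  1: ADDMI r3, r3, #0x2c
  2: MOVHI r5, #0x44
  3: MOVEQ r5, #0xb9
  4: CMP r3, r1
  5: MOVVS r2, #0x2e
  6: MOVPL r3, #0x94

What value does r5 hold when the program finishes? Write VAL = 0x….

VAL = 0xb9

[0] flags=0110 → (cmp)
[1] flags=0110 MI?F → skip
[2] flags=0110 HI?F → skip
[3] flags=0110 EQ?T → r5=0xb9
[4] flags=0000 → (cmp)
[5] flags=0000 VS?F → skip
[6] flags=0000 PL?T → r3=0x94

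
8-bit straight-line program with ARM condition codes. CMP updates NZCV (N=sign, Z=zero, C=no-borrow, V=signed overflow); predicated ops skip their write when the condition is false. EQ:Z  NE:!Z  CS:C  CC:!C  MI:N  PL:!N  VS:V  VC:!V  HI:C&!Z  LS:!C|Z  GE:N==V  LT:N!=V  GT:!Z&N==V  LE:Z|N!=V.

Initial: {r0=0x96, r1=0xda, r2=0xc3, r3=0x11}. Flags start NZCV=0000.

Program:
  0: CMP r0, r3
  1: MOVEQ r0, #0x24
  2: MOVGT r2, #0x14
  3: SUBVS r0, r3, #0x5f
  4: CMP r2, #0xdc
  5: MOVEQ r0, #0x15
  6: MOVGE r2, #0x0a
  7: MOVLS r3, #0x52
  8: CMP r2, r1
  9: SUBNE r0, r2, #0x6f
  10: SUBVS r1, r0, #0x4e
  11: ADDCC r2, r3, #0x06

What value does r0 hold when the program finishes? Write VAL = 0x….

VAL = 0x54

[0] flags=1010 → (cmp)
[1] flags=1010 EQ?F → skip
[2] flags=1010 GT?F → skip
[3] flags=1010 VS?F → skip
[4] flags=1000 → (cmp)
[5] flags=1000 EQ?F → skip
[6] flags=1000 GE?F → skip
[7] flags=1000 LS?T → r3=0x52
[8] flags=1000 → (cmp)
[9] flags=1000 NE?T → r0=0x54
[10] flags=1000 VS?F → skip
[11] flags=1000 CC?T → r2=0x58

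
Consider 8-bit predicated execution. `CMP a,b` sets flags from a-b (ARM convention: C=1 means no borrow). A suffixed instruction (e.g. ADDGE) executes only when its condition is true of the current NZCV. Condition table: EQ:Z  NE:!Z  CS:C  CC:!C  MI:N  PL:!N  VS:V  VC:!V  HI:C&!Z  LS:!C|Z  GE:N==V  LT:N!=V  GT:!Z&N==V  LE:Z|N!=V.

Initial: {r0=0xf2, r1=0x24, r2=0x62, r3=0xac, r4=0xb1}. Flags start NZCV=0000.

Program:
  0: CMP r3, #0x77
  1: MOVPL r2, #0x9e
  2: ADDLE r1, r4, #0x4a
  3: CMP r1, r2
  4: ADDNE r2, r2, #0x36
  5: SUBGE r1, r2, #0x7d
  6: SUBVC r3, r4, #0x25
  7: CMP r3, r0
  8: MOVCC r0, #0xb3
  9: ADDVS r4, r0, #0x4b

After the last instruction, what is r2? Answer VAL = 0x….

[0] flags=0011 → (cmp)
[1] flags=0011 PL?T → r2=0x9e
[2] flags=0011 LE?T → r1=0xfb
[3] flags=0010 → (cmp)
[4] flags=0010 NE?T → r2=0xd4
[5] flags=0010 GE?T → r1=0x57
[6] flags=0010 VC?T → r3=0x8c
[7] flags=1000 → (cmp)
[8] flags=1000 CC?T → r0=0xb3
[9] flags=1000 VS?F → skip

VAL = 0xd4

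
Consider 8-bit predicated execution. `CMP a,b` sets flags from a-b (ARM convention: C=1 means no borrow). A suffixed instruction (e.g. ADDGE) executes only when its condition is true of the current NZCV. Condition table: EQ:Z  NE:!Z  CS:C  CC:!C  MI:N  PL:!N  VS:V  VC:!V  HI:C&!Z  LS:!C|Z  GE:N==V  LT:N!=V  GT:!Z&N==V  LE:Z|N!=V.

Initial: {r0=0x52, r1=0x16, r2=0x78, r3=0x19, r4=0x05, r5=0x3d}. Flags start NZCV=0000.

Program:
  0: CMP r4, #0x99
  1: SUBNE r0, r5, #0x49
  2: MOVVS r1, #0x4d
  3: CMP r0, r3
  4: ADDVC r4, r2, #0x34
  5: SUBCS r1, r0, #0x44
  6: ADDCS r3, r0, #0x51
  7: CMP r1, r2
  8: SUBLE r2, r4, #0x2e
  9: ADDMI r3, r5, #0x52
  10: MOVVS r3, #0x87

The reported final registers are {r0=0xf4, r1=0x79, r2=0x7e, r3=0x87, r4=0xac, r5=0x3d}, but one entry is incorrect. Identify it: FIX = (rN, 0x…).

[0] flags=0000 → (cmp)
[1] flags=0000 NE?T → r0=0xf4
[2] flags=0000 VS?F → skip
[3] flags=1010 → (cmp)
[4] flags=1010 VC?T → r4=0xac
[5] flags=1010 CS?T → r1=0xb0
[6] flags=1010 CS?T → r3=0x45
[7] flags=0011 → (cmp)
[8] flags=0011 LE?T → r2=0x7e
[9] flags=0011 MI?F → skip
[10] flags=0011 VS?T → r3=0x87

FIX = (r1, 0xb0)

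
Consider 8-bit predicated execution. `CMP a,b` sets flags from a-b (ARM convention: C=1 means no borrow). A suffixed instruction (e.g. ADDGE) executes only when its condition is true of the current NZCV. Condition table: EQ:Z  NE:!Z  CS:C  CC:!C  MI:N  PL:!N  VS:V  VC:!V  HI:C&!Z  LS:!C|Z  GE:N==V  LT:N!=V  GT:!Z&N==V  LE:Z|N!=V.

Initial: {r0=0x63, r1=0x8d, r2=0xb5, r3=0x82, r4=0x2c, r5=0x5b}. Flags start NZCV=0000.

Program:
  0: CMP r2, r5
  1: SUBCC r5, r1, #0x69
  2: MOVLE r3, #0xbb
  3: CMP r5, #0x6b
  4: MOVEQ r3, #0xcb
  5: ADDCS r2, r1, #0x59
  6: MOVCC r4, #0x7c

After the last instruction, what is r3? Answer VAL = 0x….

VAL = 0xbb

0: ✓ CMP  NZCV=0011
1: · SUBCC
2: ✓ MOVLE  r3←0xbb
3: ✓ CMP  NZCV=1000
4: · MOVEQ
5: · ADDCS
6: ✓ MOVCC  r4←0x7c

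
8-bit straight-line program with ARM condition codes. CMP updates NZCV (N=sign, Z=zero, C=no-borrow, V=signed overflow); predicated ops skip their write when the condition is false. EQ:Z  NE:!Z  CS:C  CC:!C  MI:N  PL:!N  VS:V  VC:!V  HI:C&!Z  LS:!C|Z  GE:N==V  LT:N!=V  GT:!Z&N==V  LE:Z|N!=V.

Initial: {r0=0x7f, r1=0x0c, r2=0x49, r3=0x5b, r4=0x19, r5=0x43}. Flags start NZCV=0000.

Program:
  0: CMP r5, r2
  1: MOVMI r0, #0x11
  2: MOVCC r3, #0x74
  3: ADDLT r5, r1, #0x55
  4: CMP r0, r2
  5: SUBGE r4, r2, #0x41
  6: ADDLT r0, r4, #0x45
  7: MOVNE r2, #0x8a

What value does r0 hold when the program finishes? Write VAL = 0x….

VAL = 0x5e

[0] flags=1000 → (cmp)
[1] flags=1000 MI?T → r0=0x11
[2] flags=1000 CC?T → r3=0x74
[3] flags=1000 LT?T → r5=0x61
[4] flags=1000 → (cmp)
[5] flags=1000 GE?F → skip
[6] flags=1000 LT?T → r0=0x5e
[7] flags=1000 NE?T → r2=0x8a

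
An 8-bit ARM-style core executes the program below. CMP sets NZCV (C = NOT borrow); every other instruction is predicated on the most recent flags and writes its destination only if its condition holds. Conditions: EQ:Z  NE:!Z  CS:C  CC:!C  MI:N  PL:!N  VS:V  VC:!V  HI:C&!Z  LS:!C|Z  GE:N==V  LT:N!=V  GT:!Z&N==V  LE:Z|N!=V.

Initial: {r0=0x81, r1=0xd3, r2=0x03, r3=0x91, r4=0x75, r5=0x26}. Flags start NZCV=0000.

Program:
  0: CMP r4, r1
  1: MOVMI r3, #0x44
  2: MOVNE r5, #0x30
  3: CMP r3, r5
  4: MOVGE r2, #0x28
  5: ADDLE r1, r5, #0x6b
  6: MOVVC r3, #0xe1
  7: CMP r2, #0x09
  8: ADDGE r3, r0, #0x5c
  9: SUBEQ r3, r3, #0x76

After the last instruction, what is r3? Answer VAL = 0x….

VAL = 0xdd

[0] flags=1001 → (cmp)
[1] flags=1001 MI?T → r3=0x44
[2] flags=1001 NE?T → r5=0x30
[3] flags=0010 → (cmp)
[4] flags=0010 GE?T → r2=0x28
[5] flags=0010 LE?F → skip
[6] flags=0010 VC?T → r3=0xe1
[7] flags=0010 → (cmp)
[8] flags=0010 GE?T → r3=0xdd
[9] flags=0010 EQ?F → skip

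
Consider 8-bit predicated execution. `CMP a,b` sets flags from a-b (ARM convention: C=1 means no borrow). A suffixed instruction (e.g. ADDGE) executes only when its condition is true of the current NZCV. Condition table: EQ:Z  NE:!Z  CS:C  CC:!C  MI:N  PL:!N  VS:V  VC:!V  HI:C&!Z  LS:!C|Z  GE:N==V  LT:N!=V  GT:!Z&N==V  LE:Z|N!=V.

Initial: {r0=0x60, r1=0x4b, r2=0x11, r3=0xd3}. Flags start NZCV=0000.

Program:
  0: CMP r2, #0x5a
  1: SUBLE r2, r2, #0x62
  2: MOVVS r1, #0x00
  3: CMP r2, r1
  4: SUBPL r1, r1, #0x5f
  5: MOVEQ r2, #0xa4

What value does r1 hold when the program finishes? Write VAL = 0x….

[0] flags=1000 → (cmp)
[1] flags=1000 LE?T → r2=0xaf
[2] flags=1000 VS?F → skip
[3] flags=0011 → (cmp)
[4] flags=0011 PL?T → r1=0xec
[5] flags=0011 EQ?F → skip

VAL = 0xec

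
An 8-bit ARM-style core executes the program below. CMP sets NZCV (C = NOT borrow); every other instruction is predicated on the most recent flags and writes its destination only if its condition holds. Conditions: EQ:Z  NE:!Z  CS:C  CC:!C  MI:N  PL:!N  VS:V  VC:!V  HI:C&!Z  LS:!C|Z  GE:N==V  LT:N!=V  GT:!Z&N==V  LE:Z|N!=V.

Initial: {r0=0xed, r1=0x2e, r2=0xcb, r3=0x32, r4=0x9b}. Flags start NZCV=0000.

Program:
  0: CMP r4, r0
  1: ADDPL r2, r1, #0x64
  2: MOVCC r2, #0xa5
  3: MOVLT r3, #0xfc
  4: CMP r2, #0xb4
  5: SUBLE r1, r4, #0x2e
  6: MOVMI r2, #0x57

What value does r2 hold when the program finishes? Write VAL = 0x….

VAL = 0x57

0: ✓ CMP  NZCV=1000
1: · ADDPL
2: ✓ MOVCC  r2←0xa5
3: ✓ MOVLT  r3←0xfc
4: ✓ CMP  NZCV=1000
5: ✓ SUBLE  r1←0x6d
6: ✓ MOVMI  r2←0x57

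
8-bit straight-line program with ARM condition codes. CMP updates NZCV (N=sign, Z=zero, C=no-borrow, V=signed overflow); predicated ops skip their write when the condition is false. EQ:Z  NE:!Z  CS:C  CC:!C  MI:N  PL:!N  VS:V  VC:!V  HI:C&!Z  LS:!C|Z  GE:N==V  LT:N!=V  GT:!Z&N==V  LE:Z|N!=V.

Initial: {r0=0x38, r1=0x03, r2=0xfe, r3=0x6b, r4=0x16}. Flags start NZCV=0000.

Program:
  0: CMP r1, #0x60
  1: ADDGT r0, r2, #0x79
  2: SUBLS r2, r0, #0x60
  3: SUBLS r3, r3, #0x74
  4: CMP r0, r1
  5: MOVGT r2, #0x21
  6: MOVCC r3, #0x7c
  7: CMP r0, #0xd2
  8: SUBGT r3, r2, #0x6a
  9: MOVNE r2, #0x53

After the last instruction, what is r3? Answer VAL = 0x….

0: ✓ CMP  NZCV=1000
1: · ADDGT
2: ✓ SUBLS  r2←0xd8
3: ✓ SUBLS  r3←0xf7
4: ✓ CMP  NZCV=0010
5: ✓ MOVGT  r2←0x21
6: · MOVCC
7: ✓ CMP  NZCV=0000
8: ✓ SUBGT  r3←0xb7
9: ✓ MOVNE  r2←0x53

VAL = 0xb7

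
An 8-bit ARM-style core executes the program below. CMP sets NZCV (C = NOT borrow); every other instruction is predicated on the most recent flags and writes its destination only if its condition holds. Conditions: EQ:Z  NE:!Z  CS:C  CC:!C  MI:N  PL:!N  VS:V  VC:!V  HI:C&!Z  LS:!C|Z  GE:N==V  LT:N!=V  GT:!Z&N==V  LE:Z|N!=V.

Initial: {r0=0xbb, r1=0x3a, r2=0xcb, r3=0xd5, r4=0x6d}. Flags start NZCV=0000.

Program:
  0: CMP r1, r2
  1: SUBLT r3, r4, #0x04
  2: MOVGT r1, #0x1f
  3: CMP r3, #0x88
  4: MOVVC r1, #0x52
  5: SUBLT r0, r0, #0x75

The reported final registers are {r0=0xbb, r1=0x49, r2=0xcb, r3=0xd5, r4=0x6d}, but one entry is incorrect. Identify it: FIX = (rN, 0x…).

[0] flags=0000 → (cmp)
[1] flags=0000 LT?F → skip
[2] flags=0000 GT?T → r1=0x1f
[3] flags=0010 → (cmp)
[4] flags=0010 VC?T → r1=0x52
[5] flags=0010 LT?F → skip

FIX = (r1, 0x52)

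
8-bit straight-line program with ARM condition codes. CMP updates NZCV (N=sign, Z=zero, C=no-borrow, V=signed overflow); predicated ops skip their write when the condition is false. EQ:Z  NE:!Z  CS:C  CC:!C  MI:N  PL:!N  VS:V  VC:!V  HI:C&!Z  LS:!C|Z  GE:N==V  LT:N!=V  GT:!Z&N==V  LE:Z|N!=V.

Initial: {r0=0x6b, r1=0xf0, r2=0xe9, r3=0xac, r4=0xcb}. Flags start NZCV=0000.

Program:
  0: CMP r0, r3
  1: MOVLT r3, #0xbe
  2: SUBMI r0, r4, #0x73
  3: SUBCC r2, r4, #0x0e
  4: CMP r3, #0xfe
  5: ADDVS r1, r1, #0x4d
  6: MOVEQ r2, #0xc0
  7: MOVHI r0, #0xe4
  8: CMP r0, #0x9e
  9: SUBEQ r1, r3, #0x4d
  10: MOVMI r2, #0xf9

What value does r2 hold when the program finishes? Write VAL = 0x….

VAL = 0xf9

0: ✓ CMP  NZCV=1001
1: · MOVLT
2: ✓ SUBMI  r0←0x58
3: ✓ SUBCC  r2←0xbd
4: ✓ CMP  NZCV=1000
5: · ADDVS
6: · MOVEQ
7: · MOVHI
8: ✓ CMP  NZCV=1001
9: · SUBEQ
10: ✓ MOVMI  r2←0xf9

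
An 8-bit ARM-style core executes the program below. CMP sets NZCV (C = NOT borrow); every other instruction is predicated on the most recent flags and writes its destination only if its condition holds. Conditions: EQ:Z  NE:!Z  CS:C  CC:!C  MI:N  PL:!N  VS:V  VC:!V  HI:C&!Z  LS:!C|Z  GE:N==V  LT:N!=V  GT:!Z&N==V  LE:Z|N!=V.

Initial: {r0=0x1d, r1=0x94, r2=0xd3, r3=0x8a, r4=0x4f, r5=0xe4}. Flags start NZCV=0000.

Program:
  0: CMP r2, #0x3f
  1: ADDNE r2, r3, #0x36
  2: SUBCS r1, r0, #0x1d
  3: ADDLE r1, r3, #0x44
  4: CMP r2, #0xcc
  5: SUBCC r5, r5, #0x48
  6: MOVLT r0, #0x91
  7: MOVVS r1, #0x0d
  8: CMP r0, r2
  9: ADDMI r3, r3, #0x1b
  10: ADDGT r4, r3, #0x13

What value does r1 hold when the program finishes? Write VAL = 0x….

VAL = 0xce

[0] flags=1010 → (cmp)
[1] flags=1010 NE?T → r2=0xc0
[2] flags=1010 CS?T → r1=0x00
[3] flags=1010 LE?T → r1=0xce
[4] flags=1000 → (cmp)
[5] flags=1000 CC?T → r5=0x9c
[6] flags=1000 LT?T → r0=0x91
[7] flags=1000 VS?F → skip
[8] flags=1000 → (cmp)
[9] flags=1000 MI?T → r3=0xa5
[10] flags=1000 GT?F → skip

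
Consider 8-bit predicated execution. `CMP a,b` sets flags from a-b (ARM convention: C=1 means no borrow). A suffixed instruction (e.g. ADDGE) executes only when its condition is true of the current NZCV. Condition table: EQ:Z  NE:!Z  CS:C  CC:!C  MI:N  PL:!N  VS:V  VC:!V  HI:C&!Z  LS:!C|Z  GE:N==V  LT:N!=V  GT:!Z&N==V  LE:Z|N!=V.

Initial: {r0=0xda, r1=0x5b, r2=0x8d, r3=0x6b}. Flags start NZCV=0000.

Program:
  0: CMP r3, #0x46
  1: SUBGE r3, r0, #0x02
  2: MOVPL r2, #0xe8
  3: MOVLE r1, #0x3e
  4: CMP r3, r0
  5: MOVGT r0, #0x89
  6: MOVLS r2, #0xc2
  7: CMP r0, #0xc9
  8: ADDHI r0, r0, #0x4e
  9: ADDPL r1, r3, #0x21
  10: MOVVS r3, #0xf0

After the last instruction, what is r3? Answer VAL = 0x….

0: ✓ CMP  NZCV=0010
1: ✓ SUBGE  r3←0xd8
2: ✓ MOVPL  r2←0xe8
3: · MOVLE
4: ✓ CMP  NZCV=1000
5: · MOVGT
6: ✓ MOVLS  r2←0xc2
7: ✓ CMP  NZCV=0010
8: ✓ ADDHI  r0←0x28
9: ✓ ADDPL  r1←0xf9
10: · MOVVS

VAL = 0xd8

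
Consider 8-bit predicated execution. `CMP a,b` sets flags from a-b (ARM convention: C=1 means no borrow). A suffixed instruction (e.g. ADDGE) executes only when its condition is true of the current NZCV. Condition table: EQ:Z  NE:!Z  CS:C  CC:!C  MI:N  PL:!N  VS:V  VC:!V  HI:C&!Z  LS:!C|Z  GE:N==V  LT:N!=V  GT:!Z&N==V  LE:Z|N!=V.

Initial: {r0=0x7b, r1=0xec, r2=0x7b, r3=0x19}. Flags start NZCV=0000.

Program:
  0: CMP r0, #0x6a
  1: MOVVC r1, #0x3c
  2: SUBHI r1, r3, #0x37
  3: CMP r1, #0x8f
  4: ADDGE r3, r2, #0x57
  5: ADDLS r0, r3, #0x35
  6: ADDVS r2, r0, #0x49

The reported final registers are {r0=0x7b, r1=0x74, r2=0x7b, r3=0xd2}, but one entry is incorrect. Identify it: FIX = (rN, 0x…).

FIX = (r1, 0xe2)

0: ✓ CMP  NZCV=0010
1: ✓ MOVVC  r1←0x3c
2: ✓ SUBHI  r1←0xe2
3: ✓ CMP  NZCV=0010
4: ✓ ADDGE  r3←0xd2
5: · ADDLS
6: · ADDVS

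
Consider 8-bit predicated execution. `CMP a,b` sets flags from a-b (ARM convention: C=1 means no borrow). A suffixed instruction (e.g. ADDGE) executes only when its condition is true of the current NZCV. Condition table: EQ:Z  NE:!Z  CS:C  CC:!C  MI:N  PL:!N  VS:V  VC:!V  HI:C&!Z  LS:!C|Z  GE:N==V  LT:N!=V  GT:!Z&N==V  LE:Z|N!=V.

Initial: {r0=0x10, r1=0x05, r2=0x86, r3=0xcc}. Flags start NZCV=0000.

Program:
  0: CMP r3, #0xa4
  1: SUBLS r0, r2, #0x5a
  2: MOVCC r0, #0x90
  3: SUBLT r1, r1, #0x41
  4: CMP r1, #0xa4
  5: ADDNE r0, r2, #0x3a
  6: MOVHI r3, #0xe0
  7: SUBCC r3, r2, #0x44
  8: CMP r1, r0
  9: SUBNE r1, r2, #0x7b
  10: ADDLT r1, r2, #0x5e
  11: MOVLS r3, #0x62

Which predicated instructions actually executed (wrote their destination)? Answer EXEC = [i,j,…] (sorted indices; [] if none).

EXEC = [5,7,9,11]

0: ✓ CMP  NZCV=0010
1: · SUBLS
2: · MOVCC
3: · SUBLT
4: ✓ CMP  NZCV=0000
5: ✓ ADDNE  r0←0xc0
6: · MOVHI
7: ✓ SUBCC  r3←0x42
8: ✓ CMP  NZCV=0000
9: ✓ SUBNE  r1←0x0b
10: · ADDLT
11: ✓ MOVLS  r3←0x62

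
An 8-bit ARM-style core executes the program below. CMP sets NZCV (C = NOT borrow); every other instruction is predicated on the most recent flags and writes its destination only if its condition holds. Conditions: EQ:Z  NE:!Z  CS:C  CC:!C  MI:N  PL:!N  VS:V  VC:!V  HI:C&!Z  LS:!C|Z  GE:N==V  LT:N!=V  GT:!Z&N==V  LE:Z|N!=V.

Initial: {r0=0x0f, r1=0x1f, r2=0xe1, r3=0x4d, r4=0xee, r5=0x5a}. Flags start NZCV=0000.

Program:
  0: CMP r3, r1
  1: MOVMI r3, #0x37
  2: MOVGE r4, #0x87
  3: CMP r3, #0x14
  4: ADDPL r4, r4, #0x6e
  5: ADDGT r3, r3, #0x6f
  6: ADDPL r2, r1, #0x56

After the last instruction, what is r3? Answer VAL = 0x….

[0] flags=0010 → (cmp)
[1] flags=0010 MI?F → skip
[2] flags=0010 GE?T → r4=0x87
[3] flags=0010 → (cmp)
[4] flags=0010 PL?T → r4=0xf5
[5] flags=0010 GT?T → r3=0xbc
[6] flags=0010 PL?T → r2=0x75

VAL = 0xbc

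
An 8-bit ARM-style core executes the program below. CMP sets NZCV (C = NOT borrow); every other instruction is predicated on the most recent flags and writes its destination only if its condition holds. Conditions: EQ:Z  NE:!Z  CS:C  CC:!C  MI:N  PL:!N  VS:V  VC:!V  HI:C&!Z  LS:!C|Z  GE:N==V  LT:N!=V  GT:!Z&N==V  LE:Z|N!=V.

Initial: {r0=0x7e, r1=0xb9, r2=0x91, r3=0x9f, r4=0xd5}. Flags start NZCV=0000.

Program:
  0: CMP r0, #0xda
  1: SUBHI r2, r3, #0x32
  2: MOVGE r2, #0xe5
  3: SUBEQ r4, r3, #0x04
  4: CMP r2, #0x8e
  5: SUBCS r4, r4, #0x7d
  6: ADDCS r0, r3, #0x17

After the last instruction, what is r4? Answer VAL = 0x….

VAL = 0x58

0: ✓ CMP  NZCV=1001
1: · SUBHI
2: ✓ MOVGE  r2←0xe5
3: · SUBEQ
4: ✓ CMP  NZCV=0010
5: ✓ SUBCS  r4←0x58
6: ✓ ADDCS  r0←0xb6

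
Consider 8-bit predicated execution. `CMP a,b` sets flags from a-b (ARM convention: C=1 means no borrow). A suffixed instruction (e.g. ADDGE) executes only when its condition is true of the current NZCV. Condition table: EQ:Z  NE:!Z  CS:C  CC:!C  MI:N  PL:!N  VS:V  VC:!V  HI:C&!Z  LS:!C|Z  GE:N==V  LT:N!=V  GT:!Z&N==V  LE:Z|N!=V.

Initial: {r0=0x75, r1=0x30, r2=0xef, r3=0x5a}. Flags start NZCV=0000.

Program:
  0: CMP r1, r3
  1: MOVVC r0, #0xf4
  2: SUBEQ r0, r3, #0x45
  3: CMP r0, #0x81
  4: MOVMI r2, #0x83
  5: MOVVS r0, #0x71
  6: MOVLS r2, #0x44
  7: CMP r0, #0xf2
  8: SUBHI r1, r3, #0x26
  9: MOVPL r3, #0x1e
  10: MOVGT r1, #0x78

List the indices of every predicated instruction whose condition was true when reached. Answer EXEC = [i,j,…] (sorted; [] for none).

[0] flags=1000 → (cmp)
[1] flags=1000 VC?T → r0=0xf4
[2] flags=1000 EQ?F → skip
[3] flags=0010 → (cmp)
[4] flags=0010 MI?F → skip
[5] flags=0010 VS?F → skip
[6] flags=0010 LS?F → skip
[7] flags=0010 → (cmp)
[8] flags=0010 HI?T → r1=0x34
[9] flags=0010 PL?T → r3=0x1e
[10] flags=0010 GT?T → r1=0x78

EXEC = [1,8,9,10]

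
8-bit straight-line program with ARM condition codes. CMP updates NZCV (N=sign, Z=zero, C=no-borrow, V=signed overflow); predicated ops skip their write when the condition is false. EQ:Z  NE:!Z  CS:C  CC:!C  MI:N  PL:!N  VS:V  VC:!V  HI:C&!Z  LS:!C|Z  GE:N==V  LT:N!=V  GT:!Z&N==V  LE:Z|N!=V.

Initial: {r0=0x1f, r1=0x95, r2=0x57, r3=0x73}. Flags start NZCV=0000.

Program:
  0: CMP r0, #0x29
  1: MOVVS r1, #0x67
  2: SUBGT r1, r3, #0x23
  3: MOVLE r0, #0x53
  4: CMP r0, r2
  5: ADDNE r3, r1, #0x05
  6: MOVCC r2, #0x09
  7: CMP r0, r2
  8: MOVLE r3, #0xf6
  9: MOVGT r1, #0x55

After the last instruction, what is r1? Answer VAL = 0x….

0: ✓ CMP  NZCV=1000
1: · MOVVS
2: · SUBGT
3: ✓ MOVLE  r0←0x53
4: ✓ CMP  NZCV=1000
5: ✓ ADDNE  r3←0x9a
6: ✓ MOVCC  r2←0x09
7: ✓ CMP  NZCV=0010
8: · MOVLE
9: ✓ MOVGT  r1←0x55

VAL = 0x55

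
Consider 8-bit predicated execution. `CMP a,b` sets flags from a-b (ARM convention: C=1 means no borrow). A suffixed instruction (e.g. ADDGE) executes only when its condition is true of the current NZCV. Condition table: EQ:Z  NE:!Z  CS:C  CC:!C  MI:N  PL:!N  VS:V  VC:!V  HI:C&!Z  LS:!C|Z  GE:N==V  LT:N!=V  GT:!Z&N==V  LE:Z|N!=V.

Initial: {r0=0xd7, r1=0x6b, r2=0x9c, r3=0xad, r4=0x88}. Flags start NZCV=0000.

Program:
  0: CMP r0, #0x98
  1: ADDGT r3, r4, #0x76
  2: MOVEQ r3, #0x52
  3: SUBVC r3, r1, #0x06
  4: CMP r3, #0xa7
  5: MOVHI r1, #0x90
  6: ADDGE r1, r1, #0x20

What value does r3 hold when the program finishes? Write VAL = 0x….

VAL = 0x65

[0] flags=0010 → (cmp)
[1] flags=0010 GT?T → r3=0xfe
[2] flags=0010 EQ?F → skip
[3] flags=0010 VC?T → r3=0x65
[4] flags=1001 → (cmp)
[5] flags=1001 HI?F → skip
[6] flags=1001 GE?T → r1=0x8b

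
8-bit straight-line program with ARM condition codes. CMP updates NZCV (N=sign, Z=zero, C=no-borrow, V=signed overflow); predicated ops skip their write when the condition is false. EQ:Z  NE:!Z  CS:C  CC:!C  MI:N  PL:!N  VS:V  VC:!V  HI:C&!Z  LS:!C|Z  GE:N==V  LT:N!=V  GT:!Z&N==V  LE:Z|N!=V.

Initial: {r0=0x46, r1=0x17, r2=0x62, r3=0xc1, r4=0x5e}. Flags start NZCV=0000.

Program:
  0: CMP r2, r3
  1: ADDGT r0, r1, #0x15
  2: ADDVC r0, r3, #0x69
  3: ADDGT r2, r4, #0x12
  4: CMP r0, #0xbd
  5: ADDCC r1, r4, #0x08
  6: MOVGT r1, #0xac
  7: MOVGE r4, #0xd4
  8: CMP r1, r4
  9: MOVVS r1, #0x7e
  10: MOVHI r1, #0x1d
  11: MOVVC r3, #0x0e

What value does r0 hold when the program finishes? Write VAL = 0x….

VAL = 0x2c

0: ✓ CMP  NZCV=1001
1: ✓ ADDGT  r0←0x2c
2: · ADDVC
3: ✓ ADDGT  r2←0x70
4: ✓ CMP  NZCV=0000
5: ✓ ADDCC  r1←0x66
6: ✓ MOVGT  r1←0xac
7: ✓ MOVGE  r4←0xd4
8: ✓ CMP  NZCV=1000
9: · MOVVS
10: · MOVHI
11: ✓ MOVVC  r3←0x0e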